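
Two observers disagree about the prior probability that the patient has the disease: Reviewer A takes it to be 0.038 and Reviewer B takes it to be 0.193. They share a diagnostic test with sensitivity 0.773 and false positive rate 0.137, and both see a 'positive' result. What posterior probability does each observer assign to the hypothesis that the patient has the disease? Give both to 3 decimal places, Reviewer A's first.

The likelihood ratio for a 'positive' result is 0.773/0.137 = 5.6423.
Reviewer A: prior odds 0.038/0.962 = 0.039501; posterior odds 0.22288; posterior probability 0.182.
Reviewer B: prior odds 0.193/0.807 = 0.23916; posterior odds 1.3494; posterior probability 0.574.

Reviewer A: 0.182; Reviewer B: 0.574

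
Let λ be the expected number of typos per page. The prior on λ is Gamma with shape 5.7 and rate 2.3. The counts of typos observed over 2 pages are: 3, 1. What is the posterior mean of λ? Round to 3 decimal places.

Posterior mean ≈ 2.256

The Poisson likelihood adds the total count to the shape and the number of exposure periods to the rate. Here ∑xᵢ = 4 and n = 2, so shape 5.7→9.7 and rate 2.3→4.3.
E[λ | data] = 9.7/4.3 = 2.256.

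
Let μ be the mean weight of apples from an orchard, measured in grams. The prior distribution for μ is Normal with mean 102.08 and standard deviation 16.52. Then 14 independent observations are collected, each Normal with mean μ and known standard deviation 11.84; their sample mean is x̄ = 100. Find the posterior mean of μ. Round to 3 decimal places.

Posterior mean ≈ 100.074

Prior precision 1/τ₀² = 1/16.52² = 0.00366421; data precision n/σ² = 14/11.84² = 0.0998676.
Posterior precision = 0.00366421 + 0.0998676 = 0.103532.
Posterior mean = (0.00366421·102.08 + 0.0998676·100) / 0.103532 = 100.074.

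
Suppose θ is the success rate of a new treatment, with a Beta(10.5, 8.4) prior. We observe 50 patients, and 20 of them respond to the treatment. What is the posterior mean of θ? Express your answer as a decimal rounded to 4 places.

Posterior mean ≈ 0.4427

The binomial likelihood is conjugate to the Beta prior: with 20 successes and 30 failures, the posterior is Beta(10.5+20, 8.4+30) = Beta(30.5, 38.4).
Posterior mean = α/(α+β) = 30.5/68.9 = 0.4427.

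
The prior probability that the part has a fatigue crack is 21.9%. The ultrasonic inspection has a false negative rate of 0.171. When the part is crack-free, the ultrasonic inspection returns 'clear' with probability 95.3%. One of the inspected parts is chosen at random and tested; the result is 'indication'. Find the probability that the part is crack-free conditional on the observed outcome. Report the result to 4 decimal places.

Write H for 'the part has a fatigue crack'. Prior odds H:¬H = 0.219/0.781 = 0.28041. For the 'indication' outcome, the likelihood ratio is 0.829/0.047 = 17.638.
Posterior odds = 0.28041 × 17.638 = 4.9460, so P(H|E) = 4.9460/(1+4.9460) = 0.8318. Then P(¬H|E) = 1 − 0.8318 = 0.1682.

P(¬H | E) ≈ 0.1682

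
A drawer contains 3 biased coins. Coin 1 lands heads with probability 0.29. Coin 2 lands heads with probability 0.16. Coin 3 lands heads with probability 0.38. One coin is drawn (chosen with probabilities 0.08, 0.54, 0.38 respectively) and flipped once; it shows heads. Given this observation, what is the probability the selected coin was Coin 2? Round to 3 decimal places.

Tabulate prior·likelihood by source: [1] prior 0.08, lik 0.29, product 0.02320; [2] prior 0.54, lik 0.16, product 0.08640; [3] prior 0.38, lik 0.38, product 0.1444.
Normalizing constant = 0.25400; the posterior for Coin 2 is its product over the sum, 0.08640/0.25400 = 0.340.

Posterior probability ≈ 0.340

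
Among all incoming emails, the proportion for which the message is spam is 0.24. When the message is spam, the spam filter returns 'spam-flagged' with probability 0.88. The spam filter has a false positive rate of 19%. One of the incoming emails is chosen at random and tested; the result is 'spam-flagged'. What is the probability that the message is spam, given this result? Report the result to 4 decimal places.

Let H be the event that the message is spam. P(H) = 0.24, so P(¬H) = 0.76. With E the 'spam-flagged' result, P(E|H) = 0.88 and P(E|¬H) = 0.19.
P(E) = 0.88·0.24 + 0.19·0.76 = 0.21120 + 0.14440 = 0.35560.
By Bayes' theorem, P(H|E) = 0.21120 / 0.35560 = 0.5939.

P(H | E) ≈ 0.5939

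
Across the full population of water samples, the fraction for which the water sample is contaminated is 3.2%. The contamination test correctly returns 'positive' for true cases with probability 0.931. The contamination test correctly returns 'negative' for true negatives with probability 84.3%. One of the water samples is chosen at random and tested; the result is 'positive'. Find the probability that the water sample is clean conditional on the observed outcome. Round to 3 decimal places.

P(¬H | E) ≈ 0.836

Let H be the event that the water sample is contaminated. P(H) = 0.032, so P(¬H) = 0.968. With E the 'positive' result, P(E|H) = 0.931 and P(E|¬H) = 0.157.
P(E) = 0.931·0.032 + 0.157·0.968 = 0.029792 + 0.15198 = 0.18177.
By Bayes' theorem, P(H|E) = 0.029792 / 0.18177 = 0.164. Hence P(¬H|E) = 1 − 0.164 = 0.836.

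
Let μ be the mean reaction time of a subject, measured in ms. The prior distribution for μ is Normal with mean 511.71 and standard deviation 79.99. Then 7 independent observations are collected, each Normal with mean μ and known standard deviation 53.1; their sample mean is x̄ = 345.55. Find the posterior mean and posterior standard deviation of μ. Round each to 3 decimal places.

With known σ, the Normal prior is conjugate. Weight on the data is w = (n/σ²)/(n/σ² + 1/τ₀²) = 0.00248261/(0.00248261+0.00015629) = 0.94077.
Posterior mean = w·x̄ + (1−w)·μ₀ = 0.94077·345.55 + 0.059225·511.71 = 355.391. Posterior variance = 1/(0.00248261+0.00015629) = 378.945, so SD = 19.467.

Posterior mean ≈ 355.391; posterior SD ≈ 19.467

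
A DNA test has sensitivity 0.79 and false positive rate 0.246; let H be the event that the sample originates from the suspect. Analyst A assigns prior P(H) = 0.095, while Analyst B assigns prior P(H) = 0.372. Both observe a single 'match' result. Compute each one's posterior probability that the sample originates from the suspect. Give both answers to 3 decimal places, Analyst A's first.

P('+'|H) = 0.79, P('+'|¬H) = 0.246.
Analyst A: numerator 0.79·0.095 = 0.075050; evidence = 0.075050+0.246·0.905 = 0.29768; posterior = 0.252.
Analyst B: numerator 0.79·0.372 = 0.29388; evidence = 0.29388+0.246·0.628 = 0.44837; posterior = 0.655.

Analyst A: 0.252; Analyst B: 0.655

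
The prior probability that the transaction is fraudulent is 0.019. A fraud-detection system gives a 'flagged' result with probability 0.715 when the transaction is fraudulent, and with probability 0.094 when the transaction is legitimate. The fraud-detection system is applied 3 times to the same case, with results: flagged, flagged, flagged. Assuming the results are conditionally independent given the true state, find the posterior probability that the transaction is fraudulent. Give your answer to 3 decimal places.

Posterior P(H) ≈ 0.895

Let H be the event that the transaction is fraudulent; start with P(H) = 0.019. P('flagged'|H) = 0.715, P('flagged'|¬H) = 0.094.
Update on result 1 ('flagged'): P(H) ← 0.715·0.0190 / (0.715·0.0190 + 0.094·0.9810) = 0.013585/0.10580 = 0.1284.
Update on result 2 ('flagged'): P(H) ← 0.715·0.1284 / (0.715·0.1284 + 0.094·0.8716) = 0.091809/0.17374 = 0.5284.
Update on result 3 ('flagged'): P(H) ← 0.715·0.5284 / (0.715·0.5284 + 0.094·0.4716) = 0.37783/0.42215 = 0.8950.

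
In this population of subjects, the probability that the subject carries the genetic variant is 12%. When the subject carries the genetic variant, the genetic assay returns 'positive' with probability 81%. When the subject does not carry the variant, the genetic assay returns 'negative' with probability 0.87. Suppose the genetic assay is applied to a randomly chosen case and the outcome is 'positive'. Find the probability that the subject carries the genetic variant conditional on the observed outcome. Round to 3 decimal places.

Let H be the event that the subject carries the genetic variant. P(H) = 0.12, so P(¬H) = 0.88. With E the 'positive' result, P(E|H) = 0.81 and P(E|¬H) = 0.13.
P(E) = 0.81·0.12 + 0.13·0.88 = 0.097200 + 0.11440 = 0.21160.
By Bayes' theorem, P(H|E) = 0.097200 / 0.21160 = 0.459.

P(H | E) ≈ 0.459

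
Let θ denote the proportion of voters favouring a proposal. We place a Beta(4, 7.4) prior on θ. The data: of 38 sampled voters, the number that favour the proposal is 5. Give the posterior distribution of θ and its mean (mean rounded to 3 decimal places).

Observing 5 successes and 33 failures updates Beta(4, 7.4) by adding the success and failure counts to the two shape parameters: α = 4+5 = 9, β = 7.4+33 = 40.4.
Posterior mean = α/(α+β) = 9/49.4 = 0.182.

Posterior: Beta(9, 40.4); mean ≈ 0.182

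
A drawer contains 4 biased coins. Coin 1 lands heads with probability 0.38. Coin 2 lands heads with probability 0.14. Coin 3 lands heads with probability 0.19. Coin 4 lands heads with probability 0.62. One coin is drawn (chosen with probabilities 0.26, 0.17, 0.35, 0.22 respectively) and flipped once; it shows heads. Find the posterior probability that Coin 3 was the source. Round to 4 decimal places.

Posterior probability ≈ 0.2043

P(heads|C1) = 0.38; P(heads|C2) = 0.14; P(heads|C3) = 0.19; P(heads|C4) = 0.62.
Prior × likelihood for each source: 0.26·0.38=0.09880, 0.17·0.14=0.02380, 0.35·0.19=0.06650, 0.22·0.62=0.1364. Summing gives P(heads) = 0.32550.
P(Coin 3 | heads) = 0.06650 / 0.32550 = 0.2043.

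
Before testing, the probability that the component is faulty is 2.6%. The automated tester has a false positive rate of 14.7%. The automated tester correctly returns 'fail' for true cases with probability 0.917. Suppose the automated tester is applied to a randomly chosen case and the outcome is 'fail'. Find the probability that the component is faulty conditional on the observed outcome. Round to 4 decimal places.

P(H | E) ≈ 0.1427

Write H for 'the component is faulty'. Prior odds H:¬H = 0.026/0.974 = 0.026694. For the 'fail' outcome, the likelihood ratio is 0.917/0.147 = 6.2381.
Posterior odds = 0.026694 × 6.2381 = 0.16652, so P(H|E) = 0.16652/(1+0.16652) = 0.1427.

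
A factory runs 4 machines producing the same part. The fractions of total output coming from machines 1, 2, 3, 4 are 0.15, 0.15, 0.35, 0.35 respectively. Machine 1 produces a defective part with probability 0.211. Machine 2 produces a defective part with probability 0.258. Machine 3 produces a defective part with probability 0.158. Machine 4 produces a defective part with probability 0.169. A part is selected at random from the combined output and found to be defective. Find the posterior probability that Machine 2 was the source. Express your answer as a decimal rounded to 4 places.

Posterior probability ≈ 0.2094

P(defective|M1) = 0.211; P(defective|M2) = 0.258; P(defective|M3) = 0.158; P(defective|M4) = 0.169.
Prior × likelihood for each source: 0.15·0.211=0.03165, 0.15·0.258=0.03870, 0.35·0.158=0.05530, 0.35·0.169=0.05915. Summing gives P(defective) = 0.18480.
P(Machine 2 | defective) = 0.03870 / 0.18480 = 0.2094.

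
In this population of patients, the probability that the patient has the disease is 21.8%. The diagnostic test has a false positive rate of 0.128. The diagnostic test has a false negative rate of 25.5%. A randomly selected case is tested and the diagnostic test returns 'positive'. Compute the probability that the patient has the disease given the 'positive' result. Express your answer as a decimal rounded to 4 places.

P(H | E) ≈ 0.6187

Let H be the event that the patient has the disease. P(H) = 0.218, so P(¬H) = 0.782. With E the 'positive' result, P(E|H) = 0.745 and P(E|¬H) = 0.128.
P(E) = 0.745·0.218 + 0.128·0.782 = 0.16241 + 0.10010 = 0.26251.
By Bayes' theorem, P(H|E) = 0.16241 / 0.26251 = 0.6187.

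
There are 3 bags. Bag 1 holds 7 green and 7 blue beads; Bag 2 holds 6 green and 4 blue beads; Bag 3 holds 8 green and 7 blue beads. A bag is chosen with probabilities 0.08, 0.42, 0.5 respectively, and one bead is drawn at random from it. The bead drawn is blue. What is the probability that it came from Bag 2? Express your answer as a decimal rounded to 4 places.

Posterior probability ≈ 0.3807

Tabulate prior·likelihood by source: [1] prior 0.08, lik 0.5, product 0.04000; [2] prior 0.42, lik 0.4, product 0.1680; [3] prior 0.5, lik 0.4667, product 0.2333.
Normalizing constant = 0.44133; the posterior for Bag 2 is its product over the sum, 0.1680/0.44133 = 0.3807.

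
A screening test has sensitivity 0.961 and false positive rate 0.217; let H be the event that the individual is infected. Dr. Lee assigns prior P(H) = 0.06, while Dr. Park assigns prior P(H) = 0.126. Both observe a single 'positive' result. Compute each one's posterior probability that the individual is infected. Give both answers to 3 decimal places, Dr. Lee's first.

P('+'|H) = 0.961, P('+'|¬H) = 0.217.
Dr. Lee: numerator 0.961·0.06 = 0.057660; evidence = 0.057660+0.217·0.94 = 0.26164; posterior = 0.220.
Dr. Park: numerator 0.961·0.126 = 0.12109; evidence = 0.12109+0.217·0.874 = 0.31074; posterior = 0.390.

Dr. Lee: 0.220; Dr. Park: 0.390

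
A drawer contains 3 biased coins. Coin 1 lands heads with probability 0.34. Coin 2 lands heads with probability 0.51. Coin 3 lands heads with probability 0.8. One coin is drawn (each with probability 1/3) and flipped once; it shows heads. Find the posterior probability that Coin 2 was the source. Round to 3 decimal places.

Posterior probability ≈ 0.309

Tabulate prior·likelihood by source: [1] prior 0.333333, lik 0.34, product 0.1133; [2] prior 0.333333, lik 0.51, product 0.1700; [3] prior 0.333333, lik 0.8, product 0.2667.
Normalizing constant = 0.55000; the posterior for Coin 2 is its product over the sum, 0.1700/0.55000 = 0.309.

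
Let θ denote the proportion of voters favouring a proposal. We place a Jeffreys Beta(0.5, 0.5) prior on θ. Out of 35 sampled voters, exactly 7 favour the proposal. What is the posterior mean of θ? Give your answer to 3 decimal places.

Observing 7 successes and 28 failures updates Beta(0.5, 0.5) by adding the success and failure counts to the two shape parameters: α = 0.5+7 = 7.5, β = 0.5+28 = 28.5.
E[θ | data] = 7.5/(7.5+28.5) = 0.208.

Posterior mean ≈ 0.208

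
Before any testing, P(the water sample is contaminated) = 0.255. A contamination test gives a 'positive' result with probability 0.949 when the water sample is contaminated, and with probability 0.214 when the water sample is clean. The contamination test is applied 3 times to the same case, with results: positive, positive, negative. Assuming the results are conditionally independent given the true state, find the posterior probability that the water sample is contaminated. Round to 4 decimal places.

Let H be the event that the water sample is contaminated; start with P(H) = 0.255. P('positive'|H) = 0.949, P('positive'|¬H) = 0.214.
Update on result 1 ('positive'): P(H) ← 0.949·0.2550 / (0.949·0.2550 + 0.214·0.7450) = 0.24199/0.40142 = 0.6028.
Update on result 2 ('positive'): P(H) ← 0.949·0.6028 / (0.949·0.6028 + 0.214·0.3972) = 0.57210/0.65709 = 0.8707.
Update on result 3 ('negative'): P(H) ← 0.051·0.8707 / (0.051·0.8707 + 0.786·0.1293) = 0.044403/0.14607 = 0.3040.

Posterior P(H) ≈ 0.3040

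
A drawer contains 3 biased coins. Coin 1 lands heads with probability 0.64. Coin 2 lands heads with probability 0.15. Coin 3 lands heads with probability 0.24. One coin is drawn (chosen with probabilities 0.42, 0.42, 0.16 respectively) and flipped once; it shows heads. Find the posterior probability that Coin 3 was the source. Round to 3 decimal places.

Posterior probability ≈ 0.104

Tabulate prior·likelihood by source: [1] prior 0.42, lik 0.64, product 0.2688; [2] prior 0.42, lik 0.15, product 0.06300; [3] prior 0.16, lik 0.24, product 0.03840.
Normalizing constant = 0.37020; the posterior for Coin 3 is its product over the sum, 0.03840/0.37020 = 0.104.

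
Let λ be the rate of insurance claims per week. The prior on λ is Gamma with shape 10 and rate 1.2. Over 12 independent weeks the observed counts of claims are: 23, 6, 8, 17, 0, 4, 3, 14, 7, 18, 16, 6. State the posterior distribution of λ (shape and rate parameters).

Posterior: Gamma(shape=132, rate=13.2)

Total count ∑xᵢ = 122 over n = 12 weeks.
Gamma is conjugate to the Poisson likelihood: posterior is Gamma(shape = 10+122 = 132, rate = 1.2+12 = 13.2).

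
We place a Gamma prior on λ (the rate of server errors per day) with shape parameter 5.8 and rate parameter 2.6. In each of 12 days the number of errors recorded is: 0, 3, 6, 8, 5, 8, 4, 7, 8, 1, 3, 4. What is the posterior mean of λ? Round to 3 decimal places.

The Poisson likelihood adds the total count to the shape and the number of exposure periods to the rate. Here ∑xᵢ = 57 and n = 12, so shape 5.8→62.8 and rate 2.6→14.6.
Posterior mean = shape/rate = 62.8/14.6 = 4.301.

Posterior mean ≈ 4.301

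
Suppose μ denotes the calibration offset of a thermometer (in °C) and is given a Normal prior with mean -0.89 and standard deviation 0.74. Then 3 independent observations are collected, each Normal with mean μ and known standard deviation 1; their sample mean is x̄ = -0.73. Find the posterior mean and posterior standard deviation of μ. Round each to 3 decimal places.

Posterior mean ≈ -0.791; posterior SD ≈ 0.455

With known σ, the Normal prior is conjugate. Weight on the data is w = (n/σ²)/(n/σ² + 1/τ₀²) = 3.00000/(3.00000+1.82615) = 0.62161.
Posterior mean = w·x̄ + (1−w)·μ₀ = 0.62161·-0.73 + 0.37839·-0.89 = -0.791. Posterior variance = 1/(3.00000+1.82615) = 0.207204, so SD = 0.455.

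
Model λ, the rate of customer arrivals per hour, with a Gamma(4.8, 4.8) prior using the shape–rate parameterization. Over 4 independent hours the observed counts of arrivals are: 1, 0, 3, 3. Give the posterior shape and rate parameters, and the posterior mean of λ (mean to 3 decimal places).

Posterior: Gamma(shape=11.8, rate=8.8); mean ≈ 1.341

Total count ∑xᵢ = 7 over n = 4 hours.
Gamma is conjugate to the Poisson likelihood: posterior is Gamma(shape = 4.8+7 = 11.8, rate = 4.8+4 = 8.8).
E[λ | data] = 11.8/8.8 = 1.341.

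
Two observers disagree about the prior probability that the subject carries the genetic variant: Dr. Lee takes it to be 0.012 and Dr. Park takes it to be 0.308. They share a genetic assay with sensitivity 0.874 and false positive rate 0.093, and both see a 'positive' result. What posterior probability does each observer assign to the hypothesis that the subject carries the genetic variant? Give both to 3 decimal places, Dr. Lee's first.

Dr. Lee: 0.102; Dr. Park: 0.807

The likelihood ratio for a 'positive' result is 0.874/0.093 = 9.3978.
Dr. Lee: prior odds 0.012/0.988 = 0.012146; posterior odds 0.11414; posterior probability 0.102.
Dr. Park: prior odds 0.308/0.692 = 0.44509; posterior odds 4.1829; posterior probability 0.807.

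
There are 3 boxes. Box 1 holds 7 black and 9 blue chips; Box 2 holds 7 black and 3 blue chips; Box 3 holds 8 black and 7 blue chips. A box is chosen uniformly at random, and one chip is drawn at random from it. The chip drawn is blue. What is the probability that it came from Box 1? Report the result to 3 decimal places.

Tabulate prior·likelihood by source: [1] prior 0.333333, lik 0.5625, product 0.1875; [2] prior 0.333333, lik 0.3, product 0.1000; [3] prior 0.333333, lik 0.4667, product 0.1556.
Normalizing constant = 0.44306; the posterior for Box 1 is its product over the sum, 0.1875/0.44306 = 0.423.

Posterior probability ≈ 0.423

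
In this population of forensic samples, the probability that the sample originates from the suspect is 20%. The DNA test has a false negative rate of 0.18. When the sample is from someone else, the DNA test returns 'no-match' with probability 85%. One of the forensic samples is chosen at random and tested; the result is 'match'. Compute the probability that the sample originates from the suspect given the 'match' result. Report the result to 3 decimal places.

Let H be the event that the sample originates from the suspect. P(H) = 0.2, so P(¬H) = 0.8. With E the 'match' result, P(E|H) = 0.82 and P(E|¬H) = 0.15.
P(E) = 0.82·0.2 + 0.15·0.8 = 0.16400 + 0.12000 = 0.28400.
By Bayes' theorem, P(H|E) = 0.16400 / 0.28400 = 0.577.

P(H | E) ≈ 0.577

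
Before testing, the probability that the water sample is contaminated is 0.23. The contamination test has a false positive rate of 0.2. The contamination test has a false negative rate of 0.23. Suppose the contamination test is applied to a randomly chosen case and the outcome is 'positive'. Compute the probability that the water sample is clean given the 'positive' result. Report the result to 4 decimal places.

P(¬H | E) ≈ 0.4651

Write H for 'the water sample is contaminated'. Prior odds H:¬H = 0.23/0.77 = 0.29870. For the 'positive' outcome, the likelihood ratio is 0.77/0.2 = 3.8500.
Posterior odds = 0.29870 × 3.8500 = 1.1500, so P(H|E) = 1.1500/(1+1.1500) = 0.5349. Then P(¬H|E) = 1 − 0.5349 = 0.4651.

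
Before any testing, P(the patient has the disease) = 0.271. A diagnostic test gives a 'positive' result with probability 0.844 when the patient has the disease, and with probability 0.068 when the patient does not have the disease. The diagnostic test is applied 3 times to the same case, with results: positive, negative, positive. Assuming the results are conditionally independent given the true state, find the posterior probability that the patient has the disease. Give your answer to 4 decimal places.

Posterior P(H) ≈ 0.9055

Let H be the event that the patient has the disease; start with P(H) = 0.271. P('positive'|H) = 0.844, P('positive'|¬H) = 0.068.
Update on result 1 ('positive'): P(H) ← 0.844·0.2710 / (0.844·0.2710 + 0.068·0.7290) = 0.22872/0.27830 = 0.8219.
Update on result 2 ('negative'): P(H) ← 0.156·0.8219 / (0.156·0.8219 + 0.932·0.1781) = 0.12821/0.29423 = 0.4358.
Update on result 3 ('positive'): P(H) ← 0.844·0.4358 / (0.844·0.4358 + 0.068·0.5642) = 0.36778/0.40615 = 0.9055.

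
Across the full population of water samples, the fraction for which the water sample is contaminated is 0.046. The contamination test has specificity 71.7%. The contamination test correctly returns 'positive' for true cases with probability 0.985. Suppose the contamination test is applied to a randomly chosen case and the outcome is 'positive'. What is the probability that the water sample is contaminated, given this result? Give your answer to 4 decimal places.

P(H | E) ≈ 0.1437

Write H for 'the water sample is contaminated'. Prior odds H:¬H = 0.046/0.954 = 0.048218. For the 'positive' outcome, the likelihood ratio is 0.985/0.283 = 3.4806.
Posterior odds = 0.048218 × 3.4806 = 0.16783, so P(H|E) = 0.16783/(1+0.16783) = 0.1437.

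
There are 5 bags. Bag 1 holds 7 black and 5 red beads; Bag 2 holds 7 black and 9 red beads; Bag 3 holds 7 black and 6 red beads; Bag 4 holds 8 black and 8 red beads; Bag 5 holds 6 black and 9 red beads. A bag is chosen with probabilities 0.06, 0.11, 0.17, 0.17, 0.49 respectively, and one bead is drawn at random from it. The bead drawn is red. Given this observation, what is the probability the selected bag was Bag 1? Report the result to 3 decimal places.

Tabulate prior·likelihood by source: [1] prior 0.06, lik 0.4167, product 0.02500; [2] prior 0.11, lik 0.5625, product 0.06187; [3] prior 0.17, lik 0.4615, product 0.07846; [4] prior 0.17, lik 0.5, product 0.08500; [5] prior 0.49, lik 0.6, product 0.2940.
Normalizing constant = 0.54434; the posterior for Bag 1 is its product over the sum, 0.02500/0.54434 = 0.046.

Posterior probability ≈ 0.046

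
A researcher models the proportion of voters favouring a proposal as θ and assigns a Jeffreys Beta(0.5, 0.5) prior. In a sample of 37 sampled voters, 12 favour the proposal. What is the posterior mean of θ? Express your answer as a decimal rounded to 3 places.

The binomial likelihood is conjugate to the Beta prior: with 12 successes and 25 failures, the posterior is Beta(0.5+12, 0.5+25) = Beta(12.5, 25.5).
Posterior mean = α/(α+β) = 12.5/38 = 0.329.

Posterior mean ≈ 0.329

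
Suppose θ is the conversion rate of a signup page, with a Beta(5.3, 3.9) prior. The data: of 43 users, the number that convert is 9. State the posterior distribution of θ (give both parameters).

Posterior: Beta(14.3, 37.9)

Observing 9 successes and 34 failures updates Beta(5.3, 3.9) by adding the success and failure counts to the two shape parameters: α = 5.3+9 = 14.3, β = 3.9+34 = 37.9.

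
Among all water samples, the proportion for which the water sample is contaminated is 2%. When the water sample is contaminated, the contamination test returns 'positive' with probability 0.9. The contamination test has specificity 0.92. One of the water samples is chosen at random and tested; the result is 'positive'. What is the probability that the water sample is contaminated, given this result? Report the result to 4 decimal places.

P(H | E) ≈ 0.1867

Write H for 'the water sample is contaminated'. Prior odds H:¬H = 0.02/0.98 = 0.020408. For the 'positive' outcome, the likelihood ratio is 0.9/0.08 = 11.250.
Posterior odds = 0.020408 × 11.250 = 0.22959, so P(H|E) = 0.22959/(1+0.22959) = 0.1867.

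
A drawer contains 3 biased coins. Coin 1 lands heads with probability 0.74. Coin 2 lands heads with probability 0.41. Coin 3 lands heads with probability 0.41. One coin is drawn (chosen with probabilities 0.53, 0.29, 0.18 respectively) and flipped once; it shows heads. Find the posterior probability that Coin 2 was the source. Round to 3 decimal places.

Posterior probability ≈ 0.203

Tabulate prior·likelihood by source: [1] prior 0.53, lik 0.74, product 0.3922; [2] prior 0.29, lik 0.41, product 0.1189; [3] prior 0.18, lik 0.41, product 0.07380.
Normalizing constant = 0.58490; the posterior for Coin 2 is its product over the sum, 0.1189/0.58490 = 0.203.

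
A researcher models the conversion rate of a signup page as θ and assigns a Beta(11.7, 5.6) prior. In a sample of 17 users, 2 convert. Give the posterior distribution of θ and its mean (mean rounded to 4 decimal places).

Posterior: Beta(13.7, 20.6); mean ≈ 0.3994

Observing 2 successes and 15 failures updates Beta(11.7, 5.6) by adding the success and failure counts to the two shape parameters: α = 11.7+2 = 13.7, β = 5.6+15 = 20.6.
Posterior mean = α/(α+β) = 13.7/34.3 = 0.3994.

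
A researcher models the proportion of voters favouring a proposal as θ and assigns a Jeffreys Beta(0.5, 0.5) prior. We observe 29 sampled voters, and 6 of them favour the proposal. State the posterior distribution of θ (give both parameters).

Observing 6 successes and 23 failures updates Beta(0.5, 0.5) by adding the success and failure counts to the two shape parameters: α = 0.5+6 = 6.5, β = 0.5+23 = 23.5.

Posterior: Beta(6.5, 23.5)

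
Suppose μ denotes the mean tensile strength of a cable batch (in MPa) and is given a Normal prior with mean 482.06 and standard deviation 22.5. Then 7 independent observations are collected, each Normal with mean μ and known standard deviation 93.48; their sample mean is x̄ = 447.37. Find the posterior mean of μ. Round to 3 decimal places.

Posterior mean ≈ 472.051

With known σ, the Normal prior is conjugate. Weight on the data is w = (n/σ²)/(n/σ² + 1/τ₀²) = 0.00080105/(0.00080105+0.00197531) = 0.28853.
Posterior mean = w·x̄ + (1−w)·μ₀ = 0.28853·447.37 + 0.71147·482.06 = 472.051.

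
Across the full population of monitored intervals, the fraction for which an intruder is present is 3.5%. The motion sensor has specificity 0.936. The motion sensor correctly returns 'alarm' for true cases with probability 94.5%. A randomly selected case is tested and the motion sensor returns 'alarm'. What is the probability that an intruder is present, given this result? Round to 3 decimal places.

Let H be the event that an intruder is present. P(H) = 0.035, so P(¬H) = 0.965. With E the 'alarm' result, P(E|H) = 0.945 and P(E|¬H) = 0.064.
P(E) = 0.945·0.035 + 0.064·0.965 = 0.033075 + 0.061760 = 0.094835.
By Bayes' theorem, P(H|E) = 0.033075 / 0.094835 = 0.349.

P(H | E) ≈ 0.349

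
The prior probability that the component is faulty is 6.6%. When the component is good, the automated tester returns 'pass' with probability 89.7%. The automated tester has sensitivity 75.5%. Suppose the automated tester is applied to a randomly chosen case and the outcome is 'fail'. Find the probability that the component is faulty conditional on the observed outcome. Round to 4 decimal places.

Write H for 'the component is faulty'. Prior odds H:¬H = 0.066/0.934 = 0.070664. For the 'fail' outcome, the likelihood ratio is 0.755/0.103 = 7.3301.
Posterior odds = 0.070664 × 7.3301 = 0.51797, so P(H|E) = 0.51797/(1+0.51797) = 0.3412.

P(H | E) ≈ 0.3412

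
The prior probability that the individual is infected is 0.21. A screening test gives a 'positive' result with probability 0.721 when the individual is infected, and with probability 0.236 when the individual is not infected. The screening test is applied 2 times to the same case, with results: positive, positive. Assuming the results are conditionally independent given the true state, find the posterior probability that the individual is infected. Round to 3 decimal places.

Posterior P(H) ≈ 0.713

Let H be the event that the individual is infected; start with P(H) = 0.21. P('positive'|H) = 0.721, P('positive'|¬H) = 0.236.
Update on result 1 ('positive'): P(H) ← 0.721·0.2100 / (0.721·0.2100 + 0.236·0.7900) = 0.15141/0.33785 = 0.4482.
Update on result 2 ('positive'): P(H) ← 0.721·0.4482 / (0.721·0.4482 + 0.236·0.5518) = 0.32312/0.45336 = 0.7127.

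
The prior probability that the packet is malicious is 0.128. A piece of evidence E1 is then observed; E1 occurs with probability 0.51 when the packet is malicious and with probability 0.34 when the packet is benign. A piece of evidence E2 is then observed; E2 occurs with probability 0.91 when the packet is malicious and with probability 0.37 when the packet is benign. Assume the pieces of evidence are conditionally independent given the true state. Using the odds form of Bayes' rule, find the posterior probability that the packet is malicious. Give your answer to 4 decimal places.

Prior odds = 0.128/(1−0.128) = 0.14679.
Likelihood ratio for E1 = 0.51/0.34 = 1.5000.
Likelihood ratio for E2 = 0.91/0.37 = 2.4595.
Posterior odds = prior odds × LR₁ × LR₂ = 0.54153.
Posterior probability = odds/(1+odds) = 0.54153/1.5415 = 0.3513.

Posterior probability ≈ 0.3513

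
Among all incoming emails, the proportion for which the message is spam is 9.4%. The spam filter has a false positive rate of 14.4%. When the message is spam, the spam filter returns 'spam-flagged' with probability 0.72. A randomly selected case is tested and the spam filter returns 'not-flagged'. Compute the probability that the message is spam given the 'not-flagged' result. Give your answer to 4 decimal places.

P(H | E) ≈ 0.0328

Write H for 'the message is spam'. Prior odds H:¬H = 0.094/0.906 = 0.10375. For the 'not-flagged' outcome, the likelihood ratio is 0.28/0.856 = 0.32710.
Posterior odds = 0.10375 × 0.32710 = 0.033938, so P(H|E) = 0.033938/(1+0.033938) = 0.0328.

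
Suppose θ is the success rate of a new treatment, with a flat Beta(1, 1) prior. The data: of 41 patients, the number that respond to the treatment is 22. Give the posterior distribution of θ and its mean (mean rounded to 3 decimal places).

The binomial likelihood is conjugate to the Beta prior: with 22 successes and 19 failures, the posterior is Beta(1+22, 1+19) = Beta(23, 20).
Posterior mean = α/(α+β) = 23/43 = 0.535.

Posterior: Beta(23, 20); mean ≈ 0.535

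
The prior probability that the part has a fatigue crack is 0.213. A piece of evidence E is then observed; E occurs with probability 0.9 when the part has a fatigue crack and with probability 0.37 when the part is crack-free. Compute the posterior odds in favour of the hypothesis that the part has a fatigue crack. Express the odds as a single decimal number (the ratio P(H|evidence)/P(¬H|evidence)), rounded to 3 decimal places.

Posterior odds ≈ 0.658

Prior odds = 0.213/(1−0.213) = 0.27065.
Likelihood ratio for E = 0.9/0.37 = 2.4324.
Posterior odds = prior odds × LR = 0.65833.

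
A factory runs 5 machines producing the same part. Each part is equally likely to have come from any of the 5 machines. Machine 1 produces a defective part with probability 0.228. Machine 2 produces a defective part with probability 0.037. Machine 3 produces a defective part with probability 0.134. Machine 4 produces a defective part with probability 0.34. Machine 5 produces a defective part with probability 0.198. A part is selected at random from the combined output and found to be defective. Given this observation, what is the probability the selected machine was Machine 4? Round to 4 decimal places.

Tabulate prior·likelihood by source: [1] prior 0.2, lik 0.228, product 0.04560; [2] prior 0.2, lik 0.037, product 0.007400; [3] prior 0.2, lik 0.134, product 0.02680; [4] prior 0.2, lik 0.34, product 0.06800; [5] prior 0.2, lik 0.198, product 0.03960.
Normalizing constant = 0.18740; the posterior for Machine 4 is its product over the sum, 0.06800/0.18740 = 0.3629.

Posterior probability ≈ 0.3629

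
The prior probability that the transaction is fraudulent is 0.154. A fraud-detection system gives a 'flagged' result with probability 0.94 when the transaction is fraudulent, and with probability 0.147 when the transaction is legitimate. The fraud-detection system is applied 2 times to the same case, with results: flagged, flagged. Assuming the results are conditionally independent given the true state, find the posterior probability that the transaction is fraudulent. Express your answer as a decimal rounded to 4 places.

Posterior P(H) ≈ 0.8816

Let H be the event that the transaction is fraudulent; start with P(H) = 0.154. P('flagged'|H) = 0.94, P('flagged'|¬H) = 0.147.
Update on result 1 ('flagged'): P(H) ← 0.94·0.1540 / (0.94·0.1540 + 0.147·0.8460) = 0.14476/0.26912 = 0.5379.
Update on result 2 ('flagged'): P(H) ← 0.94·0.5379 / (0.94·0.5379 + 0.147·0.4621) = 0.50562/0.57355 = 0.8816.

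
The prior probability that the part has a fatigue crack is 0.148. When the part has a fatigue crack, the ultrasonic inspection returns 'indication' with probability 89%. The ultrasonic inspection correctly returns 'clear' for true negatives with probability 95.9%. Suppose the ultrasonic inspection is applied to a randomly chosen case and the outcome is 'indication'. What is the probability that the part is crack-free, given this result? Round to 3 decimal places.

P(¬H | E) ≈ 0.210

Write H for 'the part has a fatigue crack'. Prior odds H:¬H = 0.148/0.852 = 0.17371. For the 'indication' outcome, the likelihood ratio is 0.89/0.041 = 21.707.
Posterior odds = 0.17371 × 21.707 = 3.7708, so P(H|E) = 3.7708/(1+3.7708) = 0.790. Then P(¬H|E) = 1 − 0.790 = 0.210.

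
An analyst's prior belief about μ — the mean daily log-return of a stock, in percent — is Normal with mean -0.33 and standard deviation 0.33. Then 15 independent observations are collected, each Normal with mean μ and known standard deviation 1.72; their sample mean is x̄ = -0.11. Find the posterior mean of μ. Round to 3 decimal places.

With known σ, the Normal prior is conjugate. Weight on the data is w = (n/σ²)/(n/σ² + 1/τ₀²) = 5.07031/(5.07031+9.18274) = 0.35574.
Posterior mean = w·x̄ + (1−w)·μ₀ = 0.35574·-0.11 + 0.64426·-0.33 = -0.252.

Posterior mean ≈ -0.252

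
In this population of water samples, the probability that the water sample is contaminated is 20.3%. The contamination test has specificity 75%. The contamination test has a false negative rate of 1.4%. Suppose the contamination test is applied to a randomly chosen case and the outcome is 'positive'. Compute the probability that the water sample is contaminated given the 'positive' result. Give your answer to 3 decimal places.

Write H for 'the water sample is contaminated'. Prior odds H:¬H = 0.203/0.797 = 0.25471. For the 'positive' outcome, the likelihood ratio is 0.986/0.25 = 3.9440.
Posterior odds = 0.25471 × 3.9440 = 1.0046, so P(H|E) = 1.0046/(1+1.0046) = 0.501.

P(H | E) ≈ 0.501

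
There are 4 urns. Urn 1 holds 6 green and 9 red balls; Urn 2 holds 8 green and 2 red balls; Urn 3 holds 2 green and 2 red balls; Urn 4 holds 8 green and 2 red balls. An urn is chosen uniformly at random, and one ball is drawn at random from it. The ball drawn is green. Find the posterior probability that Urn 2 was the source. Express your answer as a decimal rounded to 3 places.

Posterior probability ≈ 0.320

Tabulate prior·likelihood by source: [1] prior 0.25, lik 0.4, product 0.1000; [2] prior 0.25, lik 0.8, product 0.2000; [3] prior 0.25, lik 0.5, product 0.1250; [4] prior 0.25, lik 0.8, product 0.2000.
Normalizing constant = 0.62500; the posterior for Urn 2 is its product over the sum, 0.2000/0.62500 = 0.320.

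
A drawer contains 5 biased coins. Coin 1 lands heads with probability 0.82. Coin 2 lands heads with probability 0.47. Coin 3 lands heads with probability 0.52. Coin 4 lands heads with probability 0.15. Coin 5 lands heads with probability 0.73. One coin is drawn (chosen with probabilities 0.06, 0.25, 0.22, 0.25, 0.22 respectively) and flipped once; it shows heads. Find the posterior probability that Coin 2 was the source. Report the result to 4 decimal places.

Posterior probability ≈ 0.2452

P(heads|C1) = 0.82; P(heads|C2) = 0.47; P(heads|C3) = 0.52; P(heads|C4) = 0.15; P(heads|C5) = 0.73.
Prior × likelihood for each source: 0.06·0.82=0.04920, 0.25·0.47=0.1175, 0.22·0.52=0.1144, 0.25·0.15=0.03750, 0.22·0.73=0.1606. Summing gives P(heads) = 0.47920.
P(Coin 2 | heads) = 0.1175 / 0.47920 = 0.2452.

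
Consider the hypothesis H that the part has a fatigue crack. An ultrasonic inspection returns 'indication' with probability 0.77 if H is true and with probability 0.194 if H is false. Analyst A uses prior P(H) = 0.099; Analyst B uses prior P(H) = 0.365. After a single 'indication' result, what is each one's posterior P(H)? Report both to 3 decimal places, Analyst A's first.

Analyst A: 0.304; Analyst B: 0.695

The likelihood ratio for an 'indication' result is 0.77/0.194 = 3.9691.
Analyst A: prior odds 0.099/0.901 = 0.10988; posterior odds 0.43611; posterior probability 0.304.
Analyst B: prior odds 0.365/0.635 = 0.57480; posterior odds 2.2814; posterior probability 0.695.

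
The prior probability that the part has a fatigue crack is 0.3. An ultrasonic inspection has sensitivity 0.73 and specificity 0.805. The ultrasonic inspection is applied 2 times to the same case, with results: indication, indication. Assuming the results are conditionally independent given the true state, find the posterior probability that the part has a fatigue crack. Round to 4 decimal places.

Posterior P(H) ≈ 0.8573

With H the event that the part has a fatigue crack, the joint likelihood of the observed sequence is P(data|H) = 0.73·0.73 = 0.53290 and P(data|¬H) = 0.195·0.195 = 0.038025.
Bayes: P(H|data) = 0.3·0.53290 / (0.3·0.53290 + 0.7·0.038025) = 0.15987/0.18649 = 0.8573.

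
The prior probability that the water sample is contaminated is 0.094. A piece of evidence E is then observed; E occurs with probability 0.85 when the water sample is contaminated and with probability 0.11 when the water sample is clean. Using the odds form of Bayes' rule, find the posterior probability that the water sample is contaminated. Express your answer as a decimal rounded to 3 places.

Posterior probability ≈ 0.445

Prior odds = 0.094/(1−0.094) = 0.10375.
Likelihood ratio for E = 0.85/0.11 = 7.7273.
Posterior odds = prior odds × LR = 0.80173.
Posterior probability = odds/(1+odds) = 0.80173/1.8017 = 0.445.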